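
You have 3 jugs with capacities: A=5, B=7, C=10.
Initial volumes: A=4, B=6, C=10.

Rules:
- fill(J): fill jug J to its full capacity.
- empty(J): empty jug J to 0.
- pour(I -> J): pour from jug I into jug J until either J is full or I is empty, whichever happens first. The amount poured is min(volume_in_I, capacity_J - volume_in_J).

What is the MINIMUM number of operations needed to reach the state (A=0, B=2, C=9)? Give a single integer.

BFS from (A=4, B=6, C=10). One shortest path:
  1. empty(A) -> (A=0 B=6 C=10)
  2. pour(C -> B) -> (A=0 B=7 C=9)
  3. pour(B -> A) -> (A=5 B=2 C=9)
  4. empty(A) -> (A=0 B=2 C=9)
Reached target in 4 moves.

Answer: 4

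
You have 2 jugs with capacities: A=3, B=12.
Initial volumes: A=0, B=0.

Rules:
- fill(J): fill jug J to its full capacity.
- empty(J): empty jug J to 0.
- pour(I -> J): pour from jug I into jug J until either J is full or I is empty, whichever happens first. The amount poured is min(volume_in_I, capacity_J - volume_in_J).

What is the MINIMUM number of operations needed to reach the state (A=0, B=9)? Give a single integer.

Answer: 3

Derivation:
BFS from (A=0, B=0). One shortest path:
  1. fill(B) -> (A=0 B=12)
  2. pour(B -> A) -> (A=3 B=9)
  3. empty(A) -> (A=0 B=9)
Reached target in 3 moves.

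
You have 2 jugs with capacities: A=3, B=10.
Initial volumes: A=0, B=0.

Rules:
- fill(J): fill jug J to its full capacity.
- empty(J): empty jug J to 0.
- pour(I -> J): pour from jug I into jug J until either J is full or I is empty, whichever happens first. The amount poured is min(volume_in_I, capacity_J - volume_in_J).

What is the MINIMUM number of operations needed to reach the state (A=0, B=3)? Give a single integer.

Answer: 2

Derivation:
BFS from (A=0, B=0). One shortest path:
  1. fill(A) -> (A=3 B=0)
  2. pour(A -> B) -> (A=0 B=3)
Reached target in 2 moves.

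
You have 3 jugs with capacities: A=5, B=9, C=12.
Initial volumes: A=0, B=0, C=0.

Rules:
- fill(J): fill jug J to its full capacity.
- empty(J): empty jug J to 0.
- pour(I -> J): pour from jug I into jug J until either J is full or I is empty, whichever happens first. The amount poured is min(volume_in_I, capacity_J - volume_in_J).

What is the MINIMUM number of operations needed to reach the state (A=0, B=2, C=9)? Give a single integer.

BFS from (A=0, B=0, C=0). One shortest path:
  1. fill(A) -> (A=5 B=0 C=0)
  2. fill(B) -> (A=5 B=9 C=0)
  3. pour(B -> C) -> (A=5 B=0 C=9)
  4. fill(B) -> (A=5 B=9 C=9)
  5. pour(A -> C) -> (A=2 B=9 C=12)
  6. empty(C) -> (A=2 B=9 C=0)
  7. pour(B -> C) -> (A=2 B=0 C=9)
  8. pour(A -> B) -> (A=0 B=2 C=9)
Reached target in 8 moves.

Answer: 8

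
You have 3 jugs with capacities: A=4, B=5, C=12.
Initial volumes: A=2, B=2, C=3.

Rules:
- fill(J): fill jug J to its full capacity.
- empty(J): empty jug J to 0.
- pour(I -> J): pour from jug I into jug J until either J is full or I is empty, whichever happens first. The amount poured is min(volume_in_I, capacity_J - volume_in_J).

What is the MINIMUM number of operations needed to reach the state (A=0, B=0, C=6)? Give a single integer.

Answer: 4

Derivation:
BFS from (A=2, B=2, C=3). One shortest path:
  1. fill(A) -> (A=4 B=2 C=3)
  2. empty(C) -> (A=4 B=2 C=0)
  3. pour(A -> C) -> (A=0 B=2 C=4)
  4. pour(B -> C) -> (A=0 B=0 C=6)
Reached target in 4 moves.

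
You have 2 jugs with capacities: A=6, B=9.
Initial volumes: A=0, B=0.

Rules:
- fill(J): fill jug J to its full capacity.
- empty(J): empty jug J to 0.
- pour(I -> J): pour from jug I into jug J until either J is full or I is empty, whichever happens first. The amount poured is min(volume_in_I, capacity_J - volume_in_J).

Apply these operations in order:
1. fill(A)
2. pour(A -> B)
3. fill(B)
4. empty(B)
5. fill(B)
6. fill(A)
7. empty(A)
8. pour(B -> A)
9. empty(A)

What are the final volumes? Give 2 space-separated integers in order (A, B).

Answer: 0 3

Derivation:
Step 1: fill(A) -> (A=6 B=0)
Step 2: pour(A -> B) -> (A=0 B=6)
Step 3: fill(B) -> (A=0 B=9)
Step 4: empty(B) -> (A=0 B=0)
Step 5: fill(B) -> (A=0 B=9)
Step 6: fill(A) -> (A=6 B=9)
Step 7: empty(A) -> (A=0 B=9)
Step 8: pour(B -> A) -> (A=6 B=3)
Step 9: empty(A) -> (A=0 B=3)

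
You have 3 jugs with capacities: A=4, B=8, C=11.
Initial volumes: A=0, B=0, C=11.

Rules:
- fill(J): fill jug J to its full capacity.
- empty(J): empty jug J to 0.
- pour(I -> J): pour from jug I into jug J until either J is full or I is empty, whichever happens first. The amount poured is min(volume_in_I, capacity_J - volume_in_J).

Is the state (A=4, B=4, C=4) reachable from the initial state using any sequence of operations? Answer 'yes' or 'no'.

BFS from (A=0, B=0, C=11):
  1. fill(A) -> (A=4 B=0 C=11)
  2. fill(B) -> (A=4 B=8 C=11)
  3. empty(C) -> (A=4 B=8 C=0)
  4. pour(A -> C) -> (A=0 B=8 C=4)
  5. pour(B -> A) -> (A=4 B=4 C=4)
Target reached → yes.

Answer: yes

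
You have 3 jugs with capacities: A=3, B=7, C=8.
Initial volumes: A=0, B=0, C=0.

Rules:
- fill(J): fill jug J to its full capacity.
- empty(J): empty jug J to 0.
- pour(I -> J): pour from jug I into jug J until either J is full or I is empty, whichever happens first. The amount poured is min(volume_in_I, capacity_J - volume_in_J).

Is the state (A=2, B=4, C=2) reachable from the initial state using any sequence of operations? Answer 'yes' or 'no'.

Answer: no

Derivation:
BFS explored all 204 reachable states.
Reachable set includes: (0,0,0), (0,0,1), (0,0,2), (0,0,3), (0,0,4), (0,0,5), (0,0,6), (0,0,7), (0,0,8), (0,1,0), (0,1,1), (0,1,2) ...
Target (A=2, B=4, C=2) not in reachable set → no.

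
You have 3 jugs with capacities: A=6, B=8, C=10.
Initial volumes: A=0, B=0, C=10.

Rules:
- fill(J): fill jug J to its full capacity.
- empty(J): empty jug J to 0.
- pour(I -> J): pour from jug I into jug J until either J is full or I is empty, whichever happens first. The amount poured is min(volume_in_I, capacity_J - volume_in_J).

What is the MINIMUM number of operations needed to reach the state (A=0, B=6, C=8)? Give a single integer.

Answer: 5

Derivation:
BFS from (A=0, B=0, C=10). One shortest path:
  1. fill(A) -> (A=6 B=0 C=10)
  2. fill(B) -> (A=6 B=8 C=10)
  3. empty(C) -> (A=6 B=8 C=0)
  4. pour(B -> C) -> (A=6 B=0 C=8)
  5. pour(A -> B) -> (A=0 B=6 C=8)
Reached target in 5 moves.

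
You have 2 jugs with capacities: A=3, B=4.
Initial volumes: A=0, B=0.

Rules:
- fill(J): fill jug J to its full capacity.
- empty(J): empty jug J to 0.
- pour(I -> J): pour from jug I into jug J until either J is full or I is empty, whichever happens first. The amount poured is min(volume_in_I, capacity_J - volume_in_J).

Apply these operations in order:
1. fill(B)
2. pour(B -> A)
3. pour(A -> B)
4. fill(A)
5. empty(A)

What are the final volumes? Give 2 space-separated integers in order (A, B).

Step 1: fill(B) -> (A=0 B=4)
Step 2: pour(B -> A) -> (A=3 B=1)
Step 3: pour(A -> B) -> (A=0 B=4)
Step 4: fill(A) -> (A=3 B=4)
Step 5: empty(A) -> (A=0 B=4)

Answer: 0 4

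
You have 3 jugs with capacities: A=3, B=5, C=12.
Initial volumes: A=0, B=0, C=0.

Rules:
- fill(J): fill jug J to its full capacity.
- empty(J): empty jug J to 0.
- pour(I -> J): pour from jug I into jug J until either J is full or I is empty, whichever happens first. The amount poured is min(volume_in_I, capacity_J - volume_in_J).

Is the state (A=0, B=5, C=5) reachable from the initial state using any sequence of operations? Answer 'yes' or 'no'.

BFS from (A=0, B=0, C=0):
  1. fill(B) -> (A=0 B=5 C=0)
  2. pour(B -> C) -> (A=0 B=0 C=5)
  3. fill(B) -> (A=0 B=5 C=5)
Target reached → yes.

Answer: yes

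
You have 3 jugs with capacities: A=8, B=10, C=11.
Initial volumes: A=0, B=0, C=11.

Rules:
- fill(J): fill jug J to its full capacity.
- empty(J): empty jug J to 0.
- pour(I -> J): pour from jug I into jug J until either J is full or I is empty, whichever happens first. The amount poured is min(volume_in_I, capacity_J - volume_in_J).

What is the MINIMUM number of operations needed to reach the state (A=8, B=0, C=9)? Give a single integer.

BFS from (A=0, B=0, C=11). One shortest path:
  1. fill(A) -> (A=8 B=0 C=11)
  2. pour(A -> B) -> (A=0 B=8 C=11)
  3. fill(A) -> (A=8 B=8 C=11)
  4. pour(C -> B) -> (A=8 B=10 C=9)
  5. empty(B) -> (A=8 B=0 C=9)
Reached target in 5 moves.

Answer: 5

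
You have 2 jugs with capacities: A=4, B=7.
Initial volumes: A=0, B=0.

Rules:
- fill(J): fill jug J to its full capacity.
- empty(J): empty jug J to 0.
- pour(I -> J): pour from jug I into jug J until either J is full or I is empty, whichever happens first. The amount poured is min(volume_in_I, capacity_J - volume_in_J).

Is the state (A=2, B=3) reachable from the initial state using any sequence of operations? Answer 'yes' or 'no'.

BFS explored all 22 reachable states.
Reachable set includes: (0,0), (0,1), (0,2), (0,3), (0,4), (0,5), (0,6), (0,7), (1,0), (1,7), (2,0), (2,7) ...
Target (A=2, B=3) not in reachable set → no.

Answer: no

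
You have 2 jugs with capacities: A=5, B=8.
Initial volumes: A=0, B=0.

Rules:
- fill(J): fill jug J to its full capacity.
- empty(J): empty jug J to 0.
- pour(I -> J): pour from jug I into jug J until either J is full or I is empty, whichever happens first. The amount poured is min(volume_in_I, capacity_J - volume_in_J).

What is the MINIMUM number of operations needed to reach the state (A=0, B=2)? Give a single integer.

Answer: 6

Derivation:
BFS from (A=0, B=0). One shortest path:
  1. fill(A) -> (A=5 B=0)
  2. pour(A -> B) -> (A=0 B=5)
  3. fill(A) -> (A=5 B=5)
  4. pour(A -> B) -> (A=2 B=8)
  5. empty(B) -> (A=2 B=0)
  6. pour(A -> B) -> (A=0 B=2)
Reached target in 6 moves.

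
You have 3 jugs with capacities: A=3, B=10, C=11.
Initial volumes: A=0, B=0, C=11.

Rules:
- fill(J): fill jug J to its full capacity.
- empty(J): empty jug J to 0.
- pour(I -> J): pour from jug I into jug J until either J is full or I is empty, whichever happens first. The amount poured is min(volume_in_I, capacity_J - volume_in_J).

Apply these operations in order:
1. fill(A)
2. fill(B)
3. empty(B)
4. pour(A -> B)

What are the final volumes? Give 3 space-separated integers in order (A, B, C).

Step 1: fill(A) -> (A=3 B=0 C=11)
Step 2: fill(B) -> (A=3 B=10 C=11)
Step 3: empty(B) -> (A=3 B=0 C=11)
Step 4: pour(A -> B) -> (A=0 B=3 C=11)

Answer: 0 3 11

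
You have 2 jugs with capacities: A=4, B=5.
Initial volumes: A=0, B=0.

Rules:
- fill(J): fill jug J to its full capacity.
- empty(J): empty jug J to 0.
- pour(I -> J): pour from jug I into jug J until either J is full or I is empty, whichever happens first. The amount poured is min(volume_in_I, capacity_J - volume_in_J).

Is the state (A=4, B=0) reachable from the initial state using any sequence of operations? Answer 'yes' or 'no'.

BFS from (A=0, B=0):
  1. fill(A) -> (A=4 B=0)
Target reached → yes.

Answer: yes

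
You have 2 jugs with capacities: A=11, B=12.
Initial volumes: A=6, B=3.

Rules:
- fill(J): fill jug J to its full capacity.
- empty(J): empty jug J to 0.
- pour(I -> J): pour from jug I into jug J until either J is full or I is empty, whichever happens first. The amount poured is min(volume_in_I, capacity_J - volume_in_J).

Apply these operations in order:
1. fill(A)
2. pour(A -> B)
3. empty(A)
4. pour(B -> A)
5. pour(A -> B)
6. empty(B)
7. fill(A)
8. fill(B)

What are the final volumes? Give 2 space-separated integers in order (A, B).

Answer: 11 12

Derivation:
Step 1: fill(A) -> (A=11 B=3)
Step 2: pour(A -> B) -> (A=2 B=12)
Step 3: empty(A) -> (A=0 B=12)
Step 4: pour(B -> A) -> (A=11 B=1)
Step 5: pour(A -> B) -> (A=0 B=12)
Step 6: empty(B) -> (A=0 B=0)
Step 7: fill(A) -> (A=11 B=0)
Step 8: fill(B) -> (A=11 B=12)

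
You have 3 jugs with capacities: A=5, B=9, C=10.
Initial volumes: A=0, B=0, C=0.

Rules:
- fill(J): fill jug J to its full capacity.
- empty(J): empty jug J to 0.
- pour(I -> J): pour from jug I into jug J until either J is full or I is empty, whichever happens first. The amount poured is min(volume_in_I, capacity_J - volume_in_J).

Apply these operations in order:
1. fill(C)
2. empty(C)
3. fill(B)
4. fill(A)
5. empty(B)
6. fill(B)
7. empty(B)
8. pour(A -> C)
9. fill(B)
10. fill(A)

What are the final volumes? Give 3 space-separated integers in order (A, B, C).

Step 1: fill(C) -> (A=0 B=0 C=10)
Step 2: empty(C) -> (A=0 B=0 C=0)
Step 3: fill(B) -> (A=0 B=9 C=0)
Step 4: fill(A) -> (A=5 B=9 C=0)
Step 5: empty(B) -> (A=5 B=0 C=0)
Step 6: fill(B) -> (A=5 B=9 C=0)
Step 7: empty(B) -> (A=5 B=0 C=0)
Step 8: pour(A -> C) -> (A=0 B=0 C=5)
Step 9: fill(B) -> (A=0 B=9 C=5)
Step 10: fill(A) -> (A=5 B=9 C=5)

Answer: 5 9 5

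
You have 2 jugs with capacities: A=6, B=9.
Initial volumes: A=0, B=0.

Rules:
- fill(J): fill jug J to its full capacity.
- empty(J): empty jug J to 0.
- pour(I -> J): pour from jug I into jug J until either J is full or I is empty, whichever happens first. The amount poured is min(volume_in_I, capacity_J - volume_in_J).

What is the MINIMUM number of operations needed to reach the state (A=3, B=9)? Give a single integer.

BFS from (A=0, B=0). One shortest path:
  1. fill(A) -> (A=6 B=0)
  2. pour(A -> B) -> (A=0 B=6)
  3. fill(A) -> (A=6 B=6)
  4. pour(A -> B) -> (A=3 B=9)
Reached target in 4 moves.

Answer: 4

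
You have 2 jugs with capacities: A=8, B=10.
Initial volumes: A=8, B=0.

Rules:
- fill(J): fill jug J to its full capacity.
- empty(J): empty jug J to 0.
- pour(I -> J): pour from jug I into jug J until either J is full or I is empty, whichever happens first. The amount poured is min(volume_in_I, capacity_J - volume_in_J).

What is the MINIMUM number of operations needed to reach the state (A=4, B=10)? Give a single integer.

BFS from (A=8, B=0). One shortest path:
  1. pour(A -> B) -> (A=0 B=8)
  2. fill(A) -> (A=8 B=8)
  3. pour(A -> B) -> (A=6 B=10)
  4. empty(B) -> (A=6 B=0)
  5. pour(A -> B) -> (A=0 B=6)
  6. fill(A) -> (A=8 B=6)
  7. pour(A -> B) -> (A=4 B=10)
Reached target in 7 moves.

Answer: 7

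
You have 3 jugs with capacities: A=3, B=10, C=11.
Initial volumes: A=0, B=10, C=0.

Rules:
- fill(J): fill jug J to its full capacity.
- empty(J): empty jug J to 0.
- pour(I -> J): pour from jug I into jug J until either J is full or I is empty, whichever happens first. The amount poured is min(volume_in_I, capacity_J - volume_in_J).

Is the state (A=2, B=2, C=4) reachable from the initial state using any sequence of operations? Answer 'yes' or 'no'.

Answer: no

Derivation:
BFS explored all 348 reachable states.
Reachable set includes: (0,0,0), (0,0,1), (0,0,2), (0,0,3), (0,0,4), (0,0,5), (0,0,6), (0,0,7), (0,0,8), (0,0,9), (0,0,10), (0,0,11) ...
Target (A=2, B=2, C=4) not in reachable set → no.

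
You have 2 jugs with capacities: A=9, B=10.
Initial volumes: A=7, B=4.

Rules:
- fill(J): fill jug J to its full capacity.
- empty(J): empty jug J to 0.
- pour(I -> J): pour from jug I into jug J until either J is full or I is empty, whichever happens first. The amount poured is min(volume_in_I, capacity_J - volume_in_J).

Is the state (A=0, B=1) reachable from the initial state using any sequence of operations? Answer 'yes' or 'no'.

BFS from (A=7, B=4):
  1. pour(A -> B) -> (A=1 B=10)
  2. empty(B) -> (A=1 B=0)
  3. pour(A -> B) -> (A=0 B=1)
Target reached → yes.

Answer: yes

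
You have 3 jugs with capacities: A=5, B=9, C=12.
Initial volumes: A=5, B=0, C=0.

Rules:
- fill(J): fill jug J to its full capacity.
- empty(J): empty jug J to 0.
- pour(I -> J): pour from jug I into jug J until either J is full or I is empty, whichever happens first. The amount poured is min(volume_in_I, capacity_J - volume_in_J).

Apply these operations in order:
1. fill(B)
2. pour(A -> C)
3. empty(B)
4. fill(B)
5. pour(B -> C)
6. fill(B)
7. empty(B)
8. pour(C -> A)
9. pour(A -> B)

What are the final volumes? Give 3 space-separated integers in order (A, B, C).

Step 1: fill(B) -> (A=5 B=9 C=0)
Step 2: pour(A -> C) -> (A=0 B=9 C=5)
Step 3: empty(B) -> (A=0 B=0 C=5)
Step 4: fill(B) -> (A=0 B=9 C=5)
Step 5: pour(B -> C) -> (A=0 B=2 C=12)
Step 6: fill(B) -> (A=0 B=9 C=12)
Step 7: empty(B) -> (A=0 B=0 C=12)
Step 8: pour(C -> A) -> (A=5 B=0 C=7)
Step 9: pour(A -> B) -> (A=0 B=5 C=7)

Answer: 0 5 7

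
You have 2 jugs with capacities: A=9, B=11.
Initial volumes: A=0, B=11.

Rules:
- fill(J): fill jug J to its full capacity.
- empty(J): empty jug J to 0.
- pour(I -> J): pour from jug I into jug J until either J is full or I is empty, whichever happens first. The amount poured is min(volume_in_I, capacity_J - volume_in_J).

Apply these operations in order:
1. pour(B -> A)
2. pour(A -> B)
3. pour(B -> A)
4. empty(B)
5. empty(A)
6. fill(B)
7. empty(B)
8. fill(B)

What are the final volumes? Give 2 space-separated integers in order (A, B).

Answer: 0 11

Derivation:
Step 1: pour(B -> A) -> (A=9 B=2)
Step 2: pour(A -> B) -> (A=0 B=11)
Step 3: pour(B -> A) -> (A=9 B=2)
Step 4: empty(B) -> (A=9 B=0)
Step 5: empty(A) -> (A=0 B=0)
Step 6: fill(B) -> (A=0 B=11)
Step 7: empty(B) -> (A=0 B=0)
Step 8: fill(B) -> (A=0 B=11)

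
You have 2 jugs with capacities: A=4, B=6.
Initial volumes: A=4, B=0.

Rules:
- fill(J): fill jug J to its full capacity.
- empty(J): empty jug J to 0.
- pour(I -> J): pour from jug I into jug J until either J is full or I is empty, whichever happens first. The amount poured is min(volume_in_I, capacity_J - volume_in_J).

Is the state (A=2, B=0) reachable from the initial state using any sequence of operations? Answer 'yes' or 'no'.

BFS from (A=4, B=0):
  1. pour(A -> B) -> (A=0 B=4)
  2. fill(A) -> (A=4 B=4)
  3. pour(A -> B) -> (A=2 B=6)
  4. empty(B) -> (A=2 B=0)
Target reached → yes.

Answer: yes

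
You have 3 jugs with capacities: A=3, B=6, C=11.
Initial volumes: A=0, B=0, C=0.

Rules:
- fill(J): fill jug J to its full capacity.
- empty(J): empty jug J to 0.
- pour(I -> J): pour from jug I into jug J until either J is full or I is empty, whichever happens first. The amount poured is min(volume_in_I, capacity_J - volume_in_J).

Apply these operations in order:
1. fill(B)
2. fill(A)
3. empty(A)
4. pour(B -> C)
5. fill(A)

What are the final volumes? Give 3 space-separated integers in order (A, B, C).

Answer: 3 0 6

Derivation:
Step 1: fill(B) -> (A=0 B=6 C=0)
Step 2: fill(A) -> (A=3 B=6 C=0)
Step 3: empty(A) -> (A=0 B=6 C=0)
Step 4: pour(B -> C) -> (A=0 B=0 C=6)
Step 5: fill(A) -> (A=3 B=0 C=6)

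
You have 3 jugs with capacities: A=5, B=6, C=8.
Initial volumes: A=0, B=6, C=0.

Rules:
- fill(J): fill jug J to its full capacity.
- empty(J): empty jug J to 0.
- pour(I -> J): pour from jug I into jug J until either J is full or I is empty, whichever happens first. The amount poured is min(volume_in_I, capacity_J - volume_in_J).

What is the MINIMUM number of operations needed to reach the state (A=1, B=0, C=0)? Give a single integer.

Answer: 3

Derivation:
BFS from (A=0, B=6, C=0). One shortest path:
  1. pour(B -> A) -> (A=5 B=1 C=0)
  2. empty(A) -> (A=0 B=1 C=0)
  3. pour(B -> A) -> (A=1 B=0 C=0)
Reached target in 3 moves.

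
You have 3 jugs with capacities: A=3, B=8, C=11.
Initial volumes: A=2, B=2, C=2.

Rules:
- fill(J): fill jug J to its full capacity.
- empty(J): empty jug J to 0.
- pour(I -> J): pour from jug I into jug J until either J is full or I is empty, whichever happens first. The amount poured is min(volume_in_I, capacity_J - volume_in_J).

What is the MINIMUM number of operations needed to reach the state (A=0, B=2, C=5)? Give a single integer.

BFS from (A=2, B=2, C=2). One shortest path:
  1. fill(A) -> (A=3 B=2 C=2)
  2. pour(A -> C) -> (A=0 B=2 C=5)
Reached target in 2 moves.

Answer: 2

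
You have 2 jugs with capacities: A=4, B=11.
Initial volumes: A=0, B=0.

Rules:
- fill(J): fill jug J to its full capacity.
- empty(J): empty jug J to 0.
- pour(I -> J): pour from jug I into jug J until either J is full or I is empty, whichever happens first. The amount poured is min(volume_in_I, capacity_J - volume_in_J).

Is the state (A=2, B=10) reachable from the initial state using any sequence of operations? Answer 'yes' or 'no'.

Answer: no

Derivation:
BFS explored all 30 reachable states.
Reachable set includes: (0,0), (0,1), (0,2), (0,3), (0,4), (0,5), (0,6), (0,7), (0,8), (0,9), (0,10), (0,11) ...
Target (A=2, B=10) not in reachable set → no.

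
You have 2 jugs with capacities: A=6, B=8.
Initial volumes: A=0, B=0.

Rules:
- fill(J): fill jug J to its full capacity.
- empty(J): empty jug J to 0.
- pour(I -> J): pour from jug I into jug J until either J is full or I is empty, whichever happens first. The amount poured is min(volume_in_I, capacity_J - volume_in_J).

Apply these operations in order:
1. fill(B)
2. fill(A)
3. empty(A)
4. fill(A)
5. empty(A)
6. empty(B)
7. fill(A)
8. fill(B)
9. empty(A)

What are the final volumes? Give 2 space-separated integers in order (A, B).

Step 1: fill(B) -> (A=0 B=8)
Step 2: fill(A) -> (A=6 B=8)
Step 3: empty(A) -> (A=0 B=8)
Step 4: fill(A) -> (A=6 B=8)
Step 5: empty(A) -> (A=0 B=8)
Step 6: empty(B) -> (A=0 B=0)
Step 7: fill(A) -> (A=6 B=0)
Step 8: fill(B) -> (A=6 B=8)
Step 9: empty(A) -> (A=0 B=8)

Answer: 0 8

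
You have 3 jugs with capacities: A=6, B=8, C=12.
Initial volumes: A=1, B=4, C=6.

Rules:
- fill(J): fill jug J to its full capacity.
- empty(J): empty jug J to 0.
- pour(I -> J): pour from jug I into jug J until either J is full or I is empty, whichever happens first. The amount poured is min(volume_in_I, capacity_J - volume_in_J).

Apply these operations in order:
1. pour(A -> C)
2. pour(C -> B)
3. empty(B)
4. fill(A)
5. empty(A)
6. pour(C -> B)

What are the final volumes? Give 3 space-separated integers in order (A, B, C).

Step 1: pour(A -> C) -> (A=0 B=4 C=7)
Step 2: pour(C -> B) -> (A=0 B=8 C=3)
Step 3: empty(B) -> (A=0 B=0 C=3)
Step 4: fill(A) -> (A=6 B=0 C=3)
Step 5: empty(A) -> (A=0 B=0 C=3)
Step 6: pour(C -> B) -> (A=0 B=3 C=0)

Answer: 0 3 0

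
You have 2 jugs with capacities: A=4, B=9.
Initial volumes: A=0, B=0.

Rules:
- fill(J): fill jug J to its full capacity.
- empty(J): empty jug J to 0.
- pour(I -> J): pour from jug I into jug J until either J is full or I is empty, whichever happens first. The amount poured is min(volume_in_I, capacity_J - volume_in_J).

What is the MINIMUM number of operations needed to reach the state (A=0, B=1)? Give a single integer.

BFS from (A=0, B=0). One shortest path:
  1. fill(B) -> (A=0 B=9)
  2. pour(B -> A) -> (A=4 B=5)
  3. empty(A) -> (A=0 B=5)
  4. pour(B -> A) -> (A=4 B=1)
  5. empty(A) -> (A=0 B=1)
Reached target in 5 moves.

Answer: 5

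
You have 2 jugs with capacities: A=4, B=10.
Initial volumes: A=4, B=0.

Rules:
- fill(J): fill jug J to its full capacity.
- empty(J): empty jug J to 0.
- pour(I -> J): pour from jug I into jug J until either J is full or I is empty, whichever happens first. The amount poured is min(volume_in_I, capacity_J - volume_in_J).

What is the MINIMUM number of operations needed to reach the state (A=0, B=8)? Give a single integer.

BFS from (A=4, B=0). One shortest path:
  1. pour(A -> B) -> (A=0 B=4)
  2. fill(A) -> (A=4 B=4)
  3. pour(A -> B) -> (A=0 B=8)
Reached target in 3 moves.

Answer: 3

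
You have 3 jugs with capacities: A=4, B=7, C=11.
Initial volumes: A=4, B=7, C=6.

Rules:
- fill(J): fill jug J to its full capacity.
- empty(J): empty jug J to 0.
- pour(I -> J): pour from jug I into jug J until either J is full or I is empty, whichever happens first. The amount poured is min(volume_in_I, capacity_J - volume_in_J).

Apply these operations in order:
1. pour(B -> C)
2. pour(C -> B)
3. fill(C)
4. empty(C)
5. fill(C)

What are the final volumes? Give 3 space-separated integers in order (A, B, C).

Answer: 4 7 11

Derivation:
Step 1: pour(B -> C) -> (A=4 B=2 C=11)
Step 2: pour(C -> B) -> (A=4 B=7 C=6)
Step 3: fill(C) -> (A=4 B=7 C=11)
Step 4: empty(C) -> (A=4 B=7 C=0)
Step 5: fill(C) -> (A=4 B=7 C=11)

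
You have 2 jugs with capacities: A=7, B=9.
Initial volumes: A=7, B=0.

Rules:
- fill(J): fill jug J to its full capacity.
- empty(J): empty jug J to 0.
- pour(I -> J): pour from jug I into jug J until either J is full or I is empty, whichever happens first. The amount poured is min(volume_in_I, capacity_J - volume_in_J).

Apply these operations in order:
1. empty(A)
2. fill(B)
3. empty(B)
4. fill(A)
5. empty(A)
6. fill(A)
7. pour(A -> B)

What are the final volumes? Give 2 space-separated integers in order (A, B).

Step 1: empty(A) -> (A=0 B=0)
Step 2: fill(B) -> (A=0 B=9)
Step 3: empty(B) -> (A=0 B=0)
Step 4: fill(A) -> (A=7 B=0)
Step 5: empty(A) -> (A=0 B=0)
Step 6: fill(A) -> (A=7 B=0)
Step 7: pour(A -> B) -> (A=0 B=7)

Answer: 0 7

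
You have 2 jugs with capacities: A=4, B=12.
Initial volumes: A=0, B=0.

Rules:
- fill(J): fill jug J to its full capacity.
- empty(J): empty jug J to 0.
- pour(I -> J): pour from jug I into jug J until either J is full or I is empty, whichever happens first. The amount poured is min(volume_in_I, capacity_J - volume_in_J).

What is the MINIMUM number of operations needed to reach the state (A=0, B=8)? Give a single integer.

BFS from (A=0, B=0). One shortest path:
  1. fill(B) -> (A=0 B=12)
  2. pour(B -> A) -> (A=4 B=8)
  3. empty(A) -> (A=0 B=8)
Reached target in 3 moves.

Answer: 3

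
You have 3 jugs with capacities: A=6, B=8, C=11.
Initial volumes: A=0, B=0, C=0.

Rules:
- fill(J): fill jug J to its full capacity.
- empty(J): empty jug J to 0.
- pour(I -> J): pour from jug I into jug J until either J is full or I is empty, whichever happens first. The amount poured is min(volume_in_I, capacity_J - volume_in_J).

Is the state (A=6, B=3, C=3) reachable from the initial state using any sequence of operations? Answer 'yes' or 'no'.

BFS from (A=0, B=0, C=0):
  1. fill(A) -> (A=6 B=0 C=0)
  2. pour(A -> C) -> (A=0 B=0 C=6)
  3. fill(A) -> (A=6 B=0 C=6)
  4. pour(A -> C) -> (A=1 B=0 C=11)
  5. pour(C -> B) -> (A=1 B=8 C=3)
  6. pour(B -> A) -> (A=6 B=3 C=3)
Target reached → yes.

Answer: yes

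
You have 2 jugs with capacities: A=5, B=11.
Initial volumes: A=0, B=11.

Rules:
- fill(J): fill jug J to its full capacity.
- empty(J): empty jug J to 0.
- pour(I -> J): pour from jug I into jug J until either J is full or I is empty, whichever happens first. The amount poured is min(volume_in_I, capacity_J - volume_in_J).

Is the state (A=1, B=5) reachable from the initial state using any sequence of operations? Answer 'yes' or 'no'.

Answer: no

Derivation:
BFS explored all 32 reachable states.
Reachable set includes: (0,0), (0,1), (0,2), (0,3), (0,4), (0,5), (0,6), (0,7), (0,8), (0,9), (0,10), (0,11) ...
Target (A=1, B=5) not in reachable set → no.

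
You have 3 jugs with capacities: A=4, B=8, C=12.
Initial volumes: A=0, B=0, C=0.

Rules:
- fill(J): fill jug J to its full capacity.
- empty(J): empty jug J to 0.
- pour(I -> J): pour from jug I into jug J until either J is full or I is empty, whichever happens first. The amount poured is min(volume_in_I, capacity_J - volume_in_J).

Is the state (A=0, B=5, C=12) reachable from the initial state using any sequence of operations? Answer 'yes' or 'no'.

BFS explored all 24 reachable states.
Reachable set includes: (0,0,0), (0,0,4), (0,0,8), (0,0,12), (0,4,0), (0,4,4), (0,4,8), (0,4,12), (0,8,0), (0,8,4), (0,8,8), (0,8,12) ...
Target (A=0, B=5, C=12) not in reachable set → no.

Answer: no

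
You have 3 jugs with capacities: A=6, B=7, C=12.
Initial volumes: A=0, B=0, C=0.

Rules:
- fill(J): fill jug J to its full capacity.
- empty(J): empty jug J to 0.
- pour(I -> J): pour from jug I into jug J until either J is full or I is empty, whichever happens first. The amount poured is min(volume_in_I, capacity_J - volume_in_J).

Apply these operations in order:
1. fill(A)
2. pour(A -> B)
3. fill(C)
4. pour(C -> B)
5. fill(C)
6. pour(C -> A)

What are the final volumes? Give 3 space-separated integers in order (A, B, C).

Answer: 6 7 6

Derivation:
Step 1: fill(A) -> (A=6 B=0 C=0)
Step 2: pour(A -> B) -> (A=0 B=6 C=0)
Step 3: fill(C) -> (A=0 B=6 C=12)
Step 4: pour(C -> B) -> (A=0 B=7 C=11)
Step 5: fill(C) -> (A=0 B=7 C=12)
Step 6: pour(C -> A) -> (A=6 B=7 C=6)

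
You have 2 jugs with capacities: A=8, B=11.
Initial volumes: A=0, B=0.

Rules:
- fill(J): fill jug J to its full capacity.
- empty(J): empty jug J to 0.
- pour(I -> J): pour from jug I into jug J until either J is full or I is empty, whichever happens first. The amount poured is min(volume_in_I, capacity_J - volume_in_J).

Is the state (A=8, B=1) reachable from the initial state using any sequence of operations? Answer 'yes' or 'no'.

BFS from (A=0, B=0):
  1. fill(B) -> (A=0 B=11)
  2. pour(B -> A) -> (A=8 B=3)
  3. empty(A) -> (A=0 B=3)
  4. pour(B -> A) -> (A=3 B=0)
  5. fill(B) -> (A=3 B=11)
  6. pour(B -> A) -> (A=8 B=6)
  7. empty(A) -> (A=0 B=6)
  8. pour(B -> A) -> (A=6 B=0)
  9. fill(B) -> (A=6 B=11)
  10. pour(B -> A) -> (A=8 B=9)
  11. empty(A) -> (A=0 B=9)
  12. pour(B -> A) -> (A=8 B=1)
Target reached → yes.

Answer: yes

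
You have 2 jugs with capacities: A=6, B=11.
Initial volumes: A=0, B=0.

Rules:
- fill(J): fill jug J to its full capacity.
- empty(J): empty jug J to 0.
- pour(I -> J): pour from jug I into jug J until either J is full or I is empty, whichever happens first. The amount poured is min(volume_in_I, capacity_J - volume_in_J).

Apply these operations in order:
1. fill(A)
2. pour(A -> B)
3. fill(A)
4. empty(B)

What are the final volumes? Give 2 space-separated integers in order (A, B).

Answer: 6 0

Derivation:
Step 1: fill(A) -> (A=6 B=0)
Step 2: pour(A -> B) -> (A=0 B=6)
Step 3: fill(A) -> (A=6 B=6)
Step 4: empty(B) -> (A=6 B=0)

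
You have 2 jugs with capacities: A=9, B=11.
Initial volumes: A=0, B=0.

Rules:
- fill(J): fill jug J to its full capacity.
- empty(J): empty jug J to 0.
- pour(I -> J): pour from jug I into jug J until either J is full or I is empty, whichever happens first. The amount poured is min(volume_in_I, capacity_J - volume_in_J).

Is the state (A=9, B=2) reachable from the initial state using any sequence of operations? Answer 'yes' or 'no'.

BFS from (A=0, B=0):
  1. fill(B) -> (A=0 B=11)
  2. pour(B -> A) -> (A=9 B=2)
Target reached → yes.

Answer: yes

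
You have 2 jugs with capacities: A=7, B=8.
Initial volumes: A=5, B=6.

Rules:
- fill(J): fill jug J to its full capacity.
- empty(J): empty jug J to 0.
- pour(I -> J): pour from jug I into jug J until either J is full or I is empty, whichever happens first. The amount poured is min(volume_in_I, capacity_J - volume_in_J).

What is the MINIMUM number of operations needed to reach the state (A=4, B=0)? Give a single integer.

Answer: 3

Derivation:
BFS from (A=5, B=6). One shortest path:
  1. pour(B -> A) -> (A=7 B=4)
  2. empty(A) -> (A=0 B=4)
  3. pour(B -> A) -> (A=4 B=0)
Reached target in 3 moves.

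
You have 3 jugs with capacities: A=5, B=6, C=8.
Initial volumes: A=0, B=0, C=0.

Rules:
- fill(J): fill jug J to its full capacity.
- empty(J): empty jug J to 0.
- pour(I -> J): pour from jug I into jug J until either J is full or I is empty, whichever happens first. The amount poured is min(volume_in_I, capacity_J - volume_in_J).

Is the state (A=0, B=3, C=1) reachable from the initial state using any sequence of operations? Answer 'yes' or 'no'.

Answer: yes

Derivation:
BFS from (A=0, B=0, C=0):
  1. fill(B) -> (A=0 B=6 C=0)
  2. pour(B -> A) -> (A=5 B=1 C=0)
  3. pour(A -> C) -> (A=0 B=1 C=5)
  4. pour(B -> A) -> (A=1 B=0 C=5)
  5. fill(B) -> (A=1 B=6 C=5)
  6. pour(B -> C) -> (A=1 B=3 C=8)
  7. empty(C) -> (A=1 B=3 C=0)
  8. pour(A -> C) -> (A=0 B=3 C=1)
Target reached → yes.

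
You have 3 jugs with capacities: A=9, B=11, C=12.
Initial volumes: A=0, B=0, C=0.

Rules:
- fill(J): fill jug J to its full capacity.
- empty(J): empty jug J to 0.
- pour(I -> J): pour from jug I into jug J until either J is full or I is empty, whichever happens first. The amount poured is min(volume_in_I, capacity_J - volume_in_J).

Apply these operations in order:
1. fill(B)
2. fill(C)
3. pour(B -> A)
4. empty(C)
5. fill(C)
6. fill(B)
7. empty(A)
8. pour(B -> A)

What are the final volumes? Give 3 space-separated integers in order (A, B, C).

Step 1: fill(B) -> (A=0 B=11 C=0)
Step 2: fill(C) -> (A=0 B=11 C=12)
Step 3: pour(B -> A) -> (A=9 B=2 C=12)
Step 4: empty(C) -> (A=9 B=2 C=0)
Step 5: fill(C) -> (A=9 B=2 C=12)
Step 6: fill(B) -> (A=9 B=11 C=12)
Step 7: empty(A) -> (A=0 B=11 C=12)
Step 8: pour(B -> A) -> (A=9 B=2 C=12)

Answer: 9 2 12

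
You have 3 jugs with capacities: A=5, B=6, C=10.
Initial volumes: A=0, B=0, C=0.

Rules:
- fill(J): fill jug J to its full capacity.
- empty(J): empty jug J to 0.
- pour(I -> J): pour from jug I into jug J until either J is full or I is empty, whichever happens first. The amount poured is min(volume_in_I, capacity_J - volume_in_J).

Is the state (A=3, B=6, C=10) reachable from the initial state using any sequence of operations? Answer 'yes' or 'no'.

Answer: yes

Derivation:
BFS from (A=0, B=0, C=0):
  1. fill(A) -> (A=5 B=0 C=0)
  2. fill(C) -> (A=5 B=0 C=10)
  3. pour(C -> B) -> (A=5 B=6 C=4)
  4. empty(B) -> (A=5 B=0 C=4)
  5. pour(C -> B) -> (A=5 B=4 C=0)
  6. fill(C) -> (A=5 B=4 C=10)
  7. pour(A -> B) -> (A=3 B=6 C=10)
Target reached → yes.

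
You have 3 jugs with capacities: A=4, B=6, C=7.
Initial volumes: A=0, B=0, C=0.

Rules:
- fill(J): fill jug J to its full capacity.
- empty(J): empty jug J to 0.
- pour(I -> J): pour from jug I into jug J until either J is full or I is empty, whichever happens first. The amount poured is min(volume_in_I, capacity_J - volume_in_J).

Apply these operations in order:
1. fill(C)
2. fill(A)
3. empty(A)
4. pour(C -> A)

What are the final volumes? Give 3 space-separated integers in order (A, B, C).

Answer: 4 0 3

Derivation:
Step 1: fill(C) -> (A=0 B=0 C=7)
Step 2: fill(A) -> (A=4 B=0 C=7)
Step 3: empty(A) -> (A=0 B=0 C=7)
Step 4: pour(C -> A) -> (A=4 B=0 C=3)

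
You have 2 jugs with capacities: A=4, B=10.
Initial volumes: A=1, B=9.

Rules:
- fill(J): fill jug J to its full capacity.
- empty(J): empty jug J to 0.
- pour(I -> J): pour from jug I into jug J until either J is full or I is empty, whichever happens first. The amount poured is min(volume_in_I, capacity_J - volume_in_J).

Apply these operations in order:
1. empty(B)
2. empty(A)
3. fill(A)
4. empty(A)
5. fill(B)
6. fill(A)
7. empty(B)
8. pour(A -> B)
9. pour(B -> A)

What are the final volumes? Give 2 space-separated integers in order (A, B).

Answer: 4 0

Derivation:
Step 1: empty(B) -> (A=1 B=0)
Step 2: empty(A) -> (A=0 B=0)
Step 3: fill(A) -> (A=4 B=0)
Step 4: empty(A) -> (A=0 B=0)
Step 5: fill(B) -> (A=0 B=10)
Step 6: fill(A) -> (A=4 B=10)
Step 7: empty(B) -> (A=4 B=0)
Step 8: pour(A -> B) -> (A=0 B=4)
Step 9: pour(B -> A) -> (A=4 B=0)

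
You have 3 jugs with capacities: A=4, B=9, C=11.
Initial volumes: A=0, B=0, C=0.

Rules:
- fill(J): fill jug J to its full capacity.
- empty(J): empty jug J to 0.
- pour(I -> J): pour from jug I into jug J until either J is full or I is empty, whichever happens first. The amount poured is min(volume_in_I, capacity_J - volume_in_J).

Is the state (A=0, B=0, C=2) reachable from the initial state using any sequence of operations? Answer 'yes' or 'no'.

Answer: yes

Derivation:
BFS from (A=0, B=0, C=0):
  1. fill(C) -> (A=0 B=0 C=11)
  2. pour(C -> B) -> (A=0 B=9 C=2)
  3. empty(B) -> (A=0 B=0 C=2)
Target reached → yes.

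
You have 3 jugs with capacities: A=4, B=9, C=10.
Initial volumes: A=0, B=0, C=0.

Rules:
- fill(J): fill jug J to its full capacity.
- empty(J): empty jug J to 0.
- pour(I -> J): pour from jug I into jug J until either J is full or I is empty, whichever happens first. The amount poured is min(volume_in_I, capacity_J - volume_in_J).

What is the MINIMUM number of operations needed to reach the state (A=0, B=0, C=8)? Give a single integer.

Answer: 4

Derivation:
BFS from (A=0, B=0, C=0). One shortest path:
  1. fill(A) -> (A=4 B=0 C=0)
  2. pour(A -> C) -> (A=0 B=0 C=4)
  3. fill(A) -> (A=4 B=0 C=4)
  4. pour(A -> C) -> (A=0 B=0 C=8)
Reached target in 4 moves.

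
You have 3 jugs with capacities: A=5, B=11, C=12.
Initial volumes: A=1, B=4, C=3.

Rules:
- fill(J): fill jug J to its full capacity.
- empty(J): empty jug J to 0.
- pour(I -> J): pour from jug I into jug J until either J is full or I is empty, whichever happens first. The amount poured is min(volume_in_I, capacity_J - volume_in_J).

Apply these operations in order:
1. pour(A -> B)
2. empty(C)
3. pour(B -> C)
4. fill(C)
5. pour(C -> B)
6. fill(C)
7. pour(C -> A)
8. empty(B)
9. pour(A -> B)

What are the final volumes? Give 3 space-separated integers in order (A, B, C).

Step 1: pour(A -> B) -> (A=0 B=5 C=3)
Step 2: empty(C) -> (A=0 B=5 C=0)
Step 3: pour(B -> C) -> (A=0 B=0 C=5)
Step 4: fill(C) -> (A=0 B=0 C=12)
Step 5: pour(C -> B) -> (A=0 B=11 C=1)
Step 6: fill(C) -> (A=0 B=11 C=12)
Step 7: pour(C -> A) -> (A=5 B=11 C=7)
Step 8: empty(B) -> (A=5 B=0 C=7)
Step 9: pour(A -> B) -> (A=0 B=5 C=7)

Answer: 0 5 7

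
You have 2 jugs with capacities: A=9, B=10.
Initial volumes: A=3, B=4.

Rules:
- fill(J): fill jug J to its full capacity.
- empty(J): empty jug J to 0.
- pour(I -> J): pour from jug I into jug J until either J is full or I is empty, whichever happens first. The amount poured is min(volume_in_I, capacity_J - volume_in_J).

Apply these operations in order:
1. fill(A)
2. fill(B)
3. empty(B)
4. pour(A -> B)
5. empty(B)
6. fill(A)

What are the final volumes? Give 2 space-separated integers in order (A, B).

Answer: 9 0

Derivation:
Step 1: fill(A) -> (A=9 B=4)
Step 2: fill(B) -> (A=9 B=10)
Step 3: empty(B) -> (A=9 B=0)
Step 4: pour(A -> B) -> (A=0 B=9)
Step 5: empty(B) -> (A=0 B=0)
Step 6: fill(A) -> (A=9 B=0)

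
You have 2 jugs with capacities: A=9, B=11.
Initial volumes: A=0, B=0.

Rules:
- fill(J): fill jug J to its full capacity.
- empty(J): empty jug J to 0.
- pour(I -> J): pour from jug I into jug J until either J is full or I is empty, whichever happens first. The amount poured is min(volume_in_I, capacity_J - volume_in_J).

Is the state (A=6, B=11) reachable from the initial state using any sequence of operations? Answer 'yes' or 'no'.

Answer: yes

Derivation:
BFS from (A=0, B=0):
  1. fill(B) -> (A=0 B=11)
  2. pour(B -> A) -> (A=9 B=2)
  3. empty(A) -> (A=0 B=2)
  4. pour(B -> A) -> (A=2 B=0)
  5. fill(B) -> (A=2 B=11)
  6. pour(B -> A) -> (A=9 B=4)
  7. empty(A) -> (A=0 B=4)
  8. pour(B -> A) -> (A=4 B=0)
  9. fill(B) -> (A=4 B=11)
  10. pour(B -> A) -> (A=9 B=6)
  11. empty(A) -> (A=0 B=6)
  12. pour(B -> A) -> (A=6 B=0)
  13. fill(B) -> (A=6 B=11)
Target reached → yes.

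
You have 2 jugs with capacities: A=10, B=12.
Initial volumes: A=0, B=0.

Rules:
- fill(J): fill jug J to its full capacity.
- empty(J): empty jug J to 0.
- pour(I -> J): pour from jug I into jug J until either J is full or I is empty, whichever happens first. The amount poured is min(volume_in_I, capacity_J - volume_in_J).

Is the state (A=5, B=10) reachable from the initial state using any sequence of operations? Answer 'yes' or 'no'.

Answer: no

Derivation:
BFS explored all 22 reachable states.
Reachable set includes: (0,0), (0,2), (0,4), (0,6), (0,8), (0,10), (0,12), (2,0), (2,12), (4,0), (4,12), (6,0) ...
Target (A=5, B=10) not in reachable set → no.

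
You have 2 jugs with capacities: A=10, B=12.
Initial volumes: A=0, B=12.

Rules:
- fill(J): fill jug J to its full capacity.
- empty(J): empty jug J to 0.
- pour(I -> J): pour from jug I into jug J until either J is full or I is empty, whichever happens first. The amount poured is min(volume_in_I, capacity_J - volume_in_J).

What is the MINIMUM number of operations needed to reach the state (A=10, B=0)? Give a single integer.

BFS from (A=0, B=12). One shortest path:
  1. fill(A) -> (A=10 B=12)
  2. empty(B) -> (A=10 B=0)
Reached target in 2 moves.

Answer: 2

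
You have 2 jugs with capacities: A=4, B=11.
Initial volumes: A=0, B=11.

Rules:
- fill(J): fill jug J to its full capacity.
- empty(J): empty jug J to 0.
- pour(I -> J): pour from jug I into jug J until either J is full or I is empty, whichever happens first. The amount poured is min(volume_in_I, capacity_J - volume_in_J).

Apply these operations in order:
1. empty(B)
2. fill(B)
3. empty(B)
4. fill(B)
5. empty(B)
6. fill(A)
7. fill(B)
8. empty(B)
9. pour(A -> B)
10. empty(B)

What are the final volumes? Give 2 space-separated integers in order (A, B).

Step 1: empty(B) -> (A=0 B=0)
Step 2: fill(B) -> (A=0 B=11)
Step 3: empty(B) -> (A=0 B=0)
Step 4: fill(B) -> (A=0 B=11)
Step 5: empty(B) -> (A=0 B=0)
Step 6: fill(A) -> (A=4 B=0)
Step 7: fill(B) -> (A=4 B=11)
Step 8: empty(B) -> (A=4 B=0)
Step 9: pour(A -> B) -> (A=0 B=4)
Step 10: empty(B) -> (A=0 B=0)

Answer: 0 0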